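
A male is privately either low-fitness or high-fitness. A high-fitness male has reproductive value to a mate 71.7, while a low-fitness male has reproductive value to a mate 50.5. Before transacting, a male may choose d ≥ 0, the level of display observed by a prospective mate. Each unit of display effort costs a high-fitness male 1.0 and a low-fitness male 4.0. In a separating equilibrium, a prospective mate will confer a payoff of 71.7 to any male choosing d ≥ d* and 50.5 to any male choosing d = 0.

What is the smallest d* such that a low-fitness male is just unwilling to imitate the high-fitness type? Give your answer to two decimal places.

A low-fitness male choosing d = 0 receives 50.5.
Imitating at d* instead would pay 71.7 at cost 4.0·d*, netting 71.7 − 4.0·d*.
Indifference: 50.5 = 71.7 − 4.0·d*, so d* = (71.7 − 50.5) / 4.0 = 5.30.
At d* the low-fitness type's incentive constraint just binds; the high-fitness type strictly prefers d* since its per-unit cost is lower.

5.30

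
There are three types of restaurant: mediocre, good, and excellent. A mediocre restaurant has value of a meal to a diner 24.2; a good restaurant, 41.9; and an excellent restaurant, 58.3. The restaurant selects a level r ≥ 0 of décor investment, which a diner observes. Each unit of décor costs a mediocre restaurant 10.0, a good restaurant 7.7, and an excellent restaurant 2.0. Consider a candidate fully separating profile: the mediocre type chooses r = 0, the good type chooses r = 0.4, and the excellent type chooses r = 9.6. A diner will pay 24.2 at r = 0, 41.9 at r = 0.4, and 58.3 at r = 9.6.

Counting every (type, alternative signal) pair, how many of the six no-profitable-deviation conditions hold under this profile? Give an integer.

4

Mediocre (own payoff 24.2): to r=0.4 gives 41.9 − 10.0×0.4 = 37.9 → profitable ✗; to r=9.6 gives 58.3 − 10.0×9.6 = -37.7 → no gain ✓.
Excellent (own payoff 58.3 − 2.0×9.6 = 39.1): to r=0 gives 24.2 → no gain ✓; to r=0.4 gives 41.9 − 2.0×0.4 = 41.1 → profitable ✗.
Good (own payoff 41.9 − 7.7×0.4 = 38.82): to r=0 gives 24.2 → no gain ✓; to r=9.6 gives 58.3 − 7.7×9.6 = -15.62 → no gain ✓.
4 of the 6 constraints hold; not an equilibrium.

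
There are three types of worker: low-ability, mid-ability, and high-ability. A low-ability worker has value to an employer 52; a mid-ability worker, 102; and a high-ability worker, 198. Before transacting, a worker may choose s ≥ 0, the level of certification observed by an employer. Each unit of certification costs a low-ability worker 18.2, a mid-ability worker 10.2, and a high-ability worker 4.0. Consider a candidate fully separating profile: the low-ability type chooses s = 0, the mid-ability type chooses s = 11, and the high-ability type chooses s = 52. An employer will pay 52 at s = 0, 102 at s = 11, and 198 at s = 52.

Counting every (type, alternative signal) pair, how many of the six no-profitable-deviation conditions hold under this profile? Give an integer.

3

Mid-ability (own payoff 102 − 10.2×11 = -10.2): to s=0 gives 52 → profitable ✗; to s=52 gives 198 − 10.2×52 = -332.4 → no gain ✓.
Low-ability (own payoff 52): to s=11 gives 102 − 18.2×11 = -98.2 → no gain ✓; to s=52 gives 198 − 18.2×52 = -748.4 → no gain ✓.
High-ability (own payoff 198 − 4.0×52 = -10): to s=0 gives 52 → profitable ✗; to s=11 gives 102 − 4.0×11 = 58 → profitable ✗.
3 of the 6 constraints hold; not an equilibrium.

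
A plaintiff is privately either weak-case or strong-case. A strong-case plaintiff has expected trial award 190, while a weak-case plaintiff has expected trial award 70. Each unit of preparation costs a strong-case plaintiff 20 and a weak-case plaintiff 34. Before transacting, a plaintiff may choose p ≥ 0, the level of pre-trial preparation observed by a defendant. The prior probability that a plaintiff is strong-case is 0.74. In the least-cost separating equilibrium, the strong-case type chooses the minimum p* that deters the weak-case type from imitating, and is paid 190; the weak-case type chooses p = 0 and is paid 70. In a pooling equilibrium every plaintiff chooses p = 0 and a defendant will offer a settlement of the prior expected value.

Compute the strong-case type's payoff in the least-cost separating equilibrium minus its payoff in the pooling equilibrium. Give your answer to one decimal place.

-39.4

Least-cost separating signal: p* solves 70 = 190 − 34·p*, so p* = (190 − 70)/34 ≈ 3.5294.
Strong-case type's separating payoff: 190 − 20 × p* = 190 − 20 × (190 − 70)/34 = 190 − 2400/34 ≈ 119.412.
Pooling payoff: 0.74 × 190 + 0.26 × 70 = 158.8.
Difference: 119.412 − 158.8 = -39.388, i.e. -39.4 to one decimal place.
The strong-case type would prefer the pooling outcome.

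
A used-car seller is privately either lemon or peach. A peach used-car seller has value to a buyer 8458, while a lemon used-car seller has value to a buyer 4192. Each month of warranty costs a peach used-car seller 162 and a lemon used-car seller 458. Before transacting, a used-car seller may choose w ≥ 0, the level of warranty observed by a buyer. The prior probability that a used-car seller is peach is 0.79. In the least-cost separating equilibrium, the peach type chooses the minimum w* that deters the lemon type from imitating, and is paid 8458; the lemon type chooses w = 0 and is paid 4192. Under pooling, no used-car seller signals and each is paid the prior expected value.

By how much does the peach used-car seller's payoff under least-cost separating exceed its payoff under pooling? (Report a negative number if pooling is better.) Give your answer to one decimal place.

Least-cost separating signal: w* solves 4192 = 8458 − 458·w*, so w* = (8458 − 4192)/458 ≈ 9.3144.
Peach type's separating payoff: 8458 − 162 × w* = 8458 − 162 × (8458 − 4192)/458 = 8458 − 691092/458 ≈ 6949.066.
Pooling payoff: 0.79 × 8458 + 0.21 × 4192 = 7562.14.
Difference: 6949.066 − 7562.14 = -613.074, i.e. -613.1 to one decimal place.
The peach type would prefer the pooling outcome.

-613.1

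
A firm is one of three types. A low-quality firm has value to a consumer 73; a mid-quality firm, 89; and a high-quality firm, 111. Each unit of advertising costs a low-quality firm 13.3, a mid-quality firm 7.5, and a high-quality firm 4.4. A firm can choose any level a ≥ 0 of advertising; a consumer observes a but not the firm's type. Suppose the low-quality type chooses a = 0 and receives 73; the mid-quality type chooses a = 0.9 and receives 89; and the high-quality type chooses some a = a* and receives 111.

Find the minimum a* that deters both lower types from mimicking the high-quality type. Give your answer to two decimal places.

3.83

Low-quality type (on-path payoff 73) won't mimic when 73 ≥ 111 − 13.3·a*, i.e. a* ≥ 2.86.
Mid-quality type (on-path payoff 89 − 7.5×0.9 = 82.25) won't mimic when 82.25 ≥ 111 − 7.5·a*, i.e. a* ≥ 3.83.
Both must hold, so a* = max(2.86, 3.83) = 3.83. The mid-quality type's constraint binds.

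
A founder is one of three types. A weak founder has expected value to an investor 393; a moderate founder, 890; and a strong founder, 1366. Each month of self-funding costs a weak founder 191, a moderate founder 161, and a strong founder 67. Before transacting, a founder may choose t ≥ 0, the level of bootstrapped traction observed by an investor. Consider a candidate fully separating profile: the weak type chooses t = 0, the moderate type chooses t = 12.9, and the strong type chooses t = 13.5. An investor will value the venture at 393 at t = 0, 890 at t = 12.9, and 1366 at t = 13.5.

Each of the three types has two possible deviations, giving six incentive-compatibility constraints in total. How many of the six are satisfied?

Moderate (own payoff 890 − 161×12.9 = -1186.9): to t=0 gives 393 → profitable ✗; to t=13.5 gives 1366 − 161×13.5 = -807.5 → profitable ✗.
Weak (own payoff 393): to t=12.9 gives 890 − 191×12.9 = -1573.9 → no gain ✓; to t=13.5 gives 1366 − 191×13.5 = -1212.5 → no gain ✓.
Strong (own payoff 1366 − 67×13.5 = 461.5): to t=0 gives 393 → no gain ✓; to t=12.9 gives 890 − 67×12.9 = 25.7 → no gain ✓.
4 of the 6 constraints hold; not an equilibrium.

4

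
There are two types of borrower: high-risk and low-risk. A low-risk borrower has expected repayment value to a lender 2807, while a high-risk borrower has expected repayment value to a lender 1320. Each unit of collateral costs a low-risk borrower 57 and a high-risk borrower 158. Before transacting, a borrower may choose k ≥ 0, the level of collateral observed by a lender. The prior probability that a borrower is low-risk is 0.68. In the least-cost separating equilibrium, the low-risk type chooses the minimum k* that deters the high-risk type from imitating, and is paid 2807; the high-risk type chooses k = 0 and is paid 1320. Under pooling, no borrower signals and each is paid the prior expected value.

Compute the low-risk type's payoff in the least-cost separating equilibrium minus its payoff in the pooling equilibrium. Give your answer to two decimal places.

Least-cost separating signal: k* solves 1320 = 2807 − 158·k*, so k* = (2807 − 1320)/158 ≈ 9.4114.
Low-risk type's separating payoff: 2807 − 57 × k* = 2807 − 57 × (2807 − 1320)/158 = 2807 − 84759/158 ≈ 2270.5506.
Pooling payoff: 0.68 × 2807 + 0.32 × 1320 = 2331.16.
Difference: 2270.5506 − 2331.16 = -60.6094, i.e. -60.61 to two decimal places.
The low-risk type would prefer the pooling outcome.

-60.61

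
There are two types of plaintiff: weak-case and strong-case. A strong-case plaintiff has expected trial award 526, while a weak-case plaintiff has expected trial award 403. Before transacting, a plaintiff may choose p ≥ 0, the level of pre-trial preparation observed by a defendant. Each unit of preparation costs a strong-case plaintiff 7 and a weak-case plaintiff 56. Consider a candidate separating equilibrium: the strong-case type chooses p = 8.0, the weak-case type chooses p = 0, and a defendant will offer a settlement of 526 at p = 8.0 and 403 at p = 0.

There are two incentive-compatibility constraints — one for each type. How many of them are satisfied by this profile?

Weak-case type: stay at 0 → 403; mimic → 526 − 56 × 8.0 = 78. IC holds (403 ≥ 78).
Strong-case type: signal → 526 − 7 × 8.0 = 470; deviate to 0 → 403. IC holds (470 ≥ 403).
2 of 2 constraints hold, so this is a separating equilibrium.

2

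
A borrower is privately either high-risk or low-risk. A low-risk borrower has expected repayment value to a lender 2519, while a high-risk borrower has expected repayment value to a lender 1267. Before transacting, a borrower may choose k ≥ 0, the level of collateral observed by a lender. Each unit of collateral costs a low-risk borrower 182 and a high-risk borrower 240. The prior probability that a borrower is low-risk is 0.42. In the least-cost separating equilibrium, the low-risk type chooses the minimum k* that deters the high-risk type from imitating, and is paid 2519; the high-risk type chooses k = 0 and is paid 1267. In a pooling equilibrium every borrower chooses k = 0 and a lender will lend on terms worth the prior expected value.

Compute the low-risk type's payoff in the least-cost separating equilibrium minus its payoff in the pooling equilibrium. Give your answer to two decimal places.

-223.27

Least-cost separating signal: k* solves 1267 = 2519 − 240·k*, so k* = (2519 − 1267)/240 ≈ 5.2167.
Low-risk type's separating payoff: 2519 − 182 × k* = 2519 − 182 × (2519 − 1267)/240 = 2519 − 227864/240 ≈ 1569.5667.
Pooling payoff: 0.42 × 2519 + 0.58 × 1267 = 1792.84.
Difference: 1569.5667 − 1792.84 = -223.2733, i.e. -223.27 to two decimal places.
The low-risk type would prefer the pooling outcome.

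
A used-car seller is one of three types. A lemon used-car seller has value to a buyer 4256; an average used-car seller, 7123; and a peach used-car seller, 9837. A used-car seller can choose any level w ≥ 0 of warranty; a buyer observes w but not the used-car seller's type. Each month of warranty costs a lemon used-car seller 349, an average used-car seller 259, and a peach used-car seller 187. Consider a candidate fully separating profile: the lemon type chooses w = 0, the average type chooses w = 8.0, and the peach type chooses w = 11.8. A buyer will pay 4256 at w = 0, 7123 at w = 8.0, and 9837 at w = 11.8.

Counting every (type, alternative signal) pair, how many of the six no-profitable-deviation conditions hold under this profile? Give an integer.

Lemon (own payoff 4256): to w=8.0 gives 7123 − 349×8.0 = 4331 → profitable ✗; to w=11.8 gives 9837 − 349×11.8 = 5718.8 → profitable ✗.
Peach (own payoff 9837 − 187×11.8 = 7630.4): to w=0 gives 4256 → no gain ✓; to w=8.0 gives 7123 − 187×8.0 = 5627 → no gain ✓.
Average (own payoff 7123 − 259×8.0 = 5051): to w=0 gives 4256 → no gain ✓; to w=11.8 gives 9837 − 259×11.8 = 6780.8 → profitable ✗.
3 of the 6 constraints hold; not an equilibrium.

3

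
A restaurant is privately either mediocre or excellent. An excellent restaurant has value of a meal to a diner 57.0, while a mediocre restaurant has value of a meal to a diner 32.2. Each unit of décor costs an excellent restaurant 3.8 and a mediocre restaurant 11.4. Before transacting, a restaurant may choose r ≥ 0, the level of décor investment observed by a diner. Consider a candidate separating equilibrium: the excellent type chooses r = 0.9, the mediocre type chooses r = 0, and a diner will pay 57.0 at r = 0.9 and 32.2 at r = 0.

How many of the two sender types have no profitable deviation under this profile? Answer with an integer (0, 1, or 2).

1

Excellent type: signal → 57.0 − 3.8 × 0.9 = 53.58; deviate to 0 → 32.2. IC holds (53.58 ≥ 32.2).
Mediocre type: stay at 0 → 32.2; mimic → 57.0 − 11.4 × 0.9 = 46.74. IC fails (32.2 < 46.74).
1 of 2 constraints hold, so this profile is not an equilibrium.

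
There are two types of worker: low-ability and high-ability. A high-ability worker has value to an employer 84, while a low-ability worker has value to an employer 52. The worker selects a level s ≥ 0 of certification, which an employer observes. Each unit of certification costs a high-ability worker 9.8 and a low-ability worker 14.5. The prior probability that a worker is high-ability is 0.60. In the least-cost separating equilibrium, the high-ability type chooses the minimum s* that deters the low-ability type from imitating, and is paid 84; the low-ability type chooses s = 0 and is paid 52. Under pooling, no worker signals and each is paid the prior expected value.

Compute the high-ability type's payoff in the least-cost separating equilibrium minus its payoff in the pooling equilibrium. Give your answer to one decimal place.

-8.8

Least-cost separating signal: s* solves 52 = 84 − 14.5·s*, so s* = (84 − 52)/14.5 ≈ 2.2069.
High-ability type's separating payoff: 84 − 9.8 × s* = 84 − 9.8 × (84 − 52)/14.5 = 84 − 313.6/14.5 ≈ 62.372.
Pooling payoff: 0.60 × 84 + 0.40 × 52 = 71.2.
Difference: 62.372 − 71.2 = -8.828, i.e. -8.8 to one decimal place.
The high-ability type would prefer the pooling outcome.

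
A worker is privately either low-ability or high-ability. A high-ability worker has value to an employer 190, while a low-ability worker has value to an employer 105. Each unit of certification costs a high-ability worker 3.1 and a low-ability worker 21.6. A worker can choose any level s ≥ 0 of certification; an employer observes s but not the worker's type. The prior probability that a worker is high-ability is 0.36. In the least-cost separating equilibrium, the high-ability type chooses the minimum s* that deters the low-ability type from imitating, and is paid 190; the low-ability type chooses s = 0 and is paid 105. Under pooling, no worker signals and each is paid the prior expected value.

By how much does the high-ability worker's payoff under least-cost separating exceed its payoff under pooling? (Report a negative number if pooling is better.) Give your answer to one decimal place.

Least-cost separating signal: s* solves 105 = 190 − 21.6·s*, so s* = (190 − 105)/21.6 ≈ 3.9352.
High-ability type's separating payoff: 190 − 3.1 × s* = 190 − 3.1 × (190 − 105)/21.6 = 190 − 263.5/21.6 ≈ 177.801.
Pooling payoff: 0.36 × 190 + 0.64 × 105 = 135.6.
Difference: 177.801 − 135.6 = 42.201, i.e. 42.2 to one decimal place.
The high-ability type prefers to separate.

42.2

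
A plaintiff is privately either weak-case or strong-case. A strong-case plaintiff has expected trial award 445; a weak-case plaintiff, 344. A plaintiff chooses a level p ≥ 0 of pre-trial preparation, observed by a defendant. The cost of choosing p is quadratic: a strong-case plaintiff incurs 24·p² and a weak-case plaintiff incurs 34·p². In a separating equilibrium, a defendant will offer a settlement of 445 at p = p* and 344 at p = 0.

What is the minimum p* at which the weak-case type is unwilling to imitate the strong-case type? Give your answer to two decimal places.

The weak-case type at p = 0 receives 344; imitating at p* yields 445 − 34·p*².
Indifference: 344 = 445 − 34·p*², so p*² = (445 − 344) / 34 ≈ 2.9706.
p* = √2.9706 ≈ 1.72.

1.72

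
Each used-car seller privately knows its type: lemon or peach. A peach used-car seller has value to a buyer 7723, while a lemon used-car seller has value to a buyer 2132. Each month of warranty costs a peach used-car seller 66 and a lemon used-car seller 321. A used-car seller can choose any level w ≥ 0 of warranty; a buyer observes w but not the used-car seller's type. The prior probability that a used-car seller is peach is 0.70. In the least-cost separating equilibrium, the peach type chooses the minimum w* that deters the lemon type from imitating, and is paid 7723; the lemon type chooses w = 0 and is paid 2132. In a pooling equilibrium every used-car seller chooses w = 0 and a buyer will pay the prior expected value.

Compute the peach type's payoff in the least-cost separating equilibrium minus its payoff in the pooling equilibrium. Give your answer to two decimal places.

Least-cost separating signal: w* solves 2132 = 7723 − 321·w*, so w* = (7723 − 2132)/321 ≈ 17.4174.
Peach type's separating payoff: 7723 − 66 × w* = 7723 − 66 × (7723 − 2132)/321 = 7723 − 369006/321 ≈ 6573.4486.
Pooling payoff: 0.70 × 7723 + 0.30 × 2132 = 6045.7.
Difference: 6573.4486 − 6045.7 = 527.7486, i.e. 527.75 to two decimal places.
The peach type prefers to separate.

527.75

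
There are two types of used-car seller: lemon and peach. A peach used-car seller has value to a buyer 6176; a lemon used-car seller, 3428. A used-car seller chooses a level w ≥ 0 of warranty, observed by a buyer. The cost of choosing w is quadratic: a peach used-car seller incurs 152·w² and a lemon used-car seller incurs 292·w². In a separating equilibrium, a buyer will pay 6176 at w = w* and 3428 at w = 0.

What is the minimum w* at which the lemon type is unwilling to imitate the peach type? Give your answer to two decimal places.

The lemon type at w = 0 receives 3428; imitating at w* yields 6176 − 292·w*².
Indifference: 3428 = 6176 − 292·w*², so w*² = (6176 − 3428) / 292 ≈ 9.4110.
w* = √9.4110 ≈ 3.07.

3.07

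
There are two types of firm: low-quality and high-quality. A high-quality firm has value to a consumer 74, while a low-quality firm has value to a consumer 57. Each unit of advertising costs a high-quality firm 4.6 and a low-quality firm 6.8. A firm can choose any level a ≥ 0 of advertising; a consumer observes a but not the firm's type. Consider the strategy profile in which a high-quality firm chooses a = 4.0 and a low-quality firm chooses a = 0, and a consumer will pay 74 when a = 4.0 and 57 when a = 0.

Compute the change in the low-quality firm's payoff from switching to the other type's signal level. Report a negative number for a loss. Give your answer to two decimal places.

-10.20

Playing a = 0 the low-quality firm receives 57.
Deviating to a = 4.0 brings payment 74 at cost 6.8 × 4.0 = 27.2, netting 46.8.
Gain from deviating: 46.8 − 57 = -10.20.
The gain is negative, so the low-quality type's incentive-compatibility constraint is satisfied.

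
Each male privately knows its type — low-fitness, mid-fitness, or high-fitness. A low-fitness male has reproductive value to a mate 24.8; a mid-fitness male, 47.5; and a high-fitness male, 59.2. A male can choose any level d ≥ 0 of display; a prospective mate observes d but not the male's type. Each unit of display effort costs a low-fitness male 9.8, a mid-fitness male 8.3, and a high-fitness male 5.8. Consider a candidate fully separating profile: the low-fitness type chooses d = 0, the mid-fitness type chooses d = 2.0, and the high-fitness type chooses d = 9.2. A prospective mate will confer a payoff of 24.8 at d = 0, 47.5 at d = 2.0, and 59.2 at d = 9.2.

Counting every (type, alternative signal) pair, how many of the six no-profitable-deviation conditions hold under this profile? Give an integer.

Low-fitness (own payoff 24.8): to d=2.0 gives 47.5 − 9.8×2.0 = 27.9 → profitable ✗; to d=9.2 gives 59.2 − 9.8×9.2 = -30.96 → no gain ✓.
High-fitness (own payoff 59.2 − 5.8×9.2 = 5.84): to d=0 gives 24.8 → profitable ✗; to d=2.0 gives 47.5 − 5.8×2.0 = 35.9 → profitable ✗.
Mid-fitness (own payoff 47.5 − 8.3×2.0 = 30.9): to d=0 gives 24.8 → no gain ✓; to d=9.2 gives 59.2 − 8.3×9.2 = -17.16 → no gain ✓.
3 of the 6 constraints hold; not an equilibrium.

3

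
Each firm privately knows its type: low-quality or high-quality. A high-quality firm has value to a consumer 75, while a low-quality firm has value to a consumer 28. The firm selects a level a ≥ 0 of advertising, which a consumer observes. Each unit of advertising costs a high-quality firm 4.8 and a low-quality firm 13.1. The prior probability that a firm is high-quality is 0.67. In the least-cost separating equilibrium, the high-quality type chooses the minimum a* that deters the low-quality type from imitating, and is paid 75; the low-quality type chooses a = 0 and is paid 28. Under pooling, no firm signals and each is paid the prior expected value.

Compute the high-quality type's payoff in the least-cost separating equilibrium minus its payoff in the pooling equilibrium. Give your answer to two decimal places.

Least-cost separating signal: a* solves 28 = 75 − 13.1·a*, so a* = (75 − 28)/13.1 ≈ 3.5878.
High-quality type's separating payoff: 75 − 4.8 × a* = 75 − 4.8 × (75 − 28)/13.1 = 75 − 225.6/13.1 ≈ 57.7786.
Pooling payoff: 0.67 × 75 + 0.33 × 28 = 59.49.
Difference: 57.7786 − 59.49 = -1.7114, i.e. -1.71 to two decimal places.
The high-quality type would prefer the pooling outcome.

-1.71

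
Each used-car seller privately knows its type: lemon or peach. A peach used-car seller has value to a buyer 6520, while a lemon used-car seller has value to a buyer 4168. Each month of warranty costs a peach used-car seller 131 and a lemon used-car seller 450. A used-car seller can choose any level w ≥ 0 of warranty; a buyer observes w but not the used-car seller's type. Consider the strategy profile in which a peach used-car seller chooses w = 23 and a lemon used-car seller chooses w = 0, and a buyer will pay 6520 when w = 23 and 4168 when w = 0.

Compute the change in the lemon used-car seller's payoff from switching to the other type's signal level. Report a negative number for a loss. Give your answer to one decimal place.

Playing w = 0 the lemon used-car seller receives 4168.
Deviating to w = 23 brings payment 6520 at cost 450 × 23 = 10350, netting -3830.
Gain from deviating: -3830 − 4168 = -7998.0.
The gain is negative, so the lemon type's incentive-compatibility constraint is satisfied.

-7998.0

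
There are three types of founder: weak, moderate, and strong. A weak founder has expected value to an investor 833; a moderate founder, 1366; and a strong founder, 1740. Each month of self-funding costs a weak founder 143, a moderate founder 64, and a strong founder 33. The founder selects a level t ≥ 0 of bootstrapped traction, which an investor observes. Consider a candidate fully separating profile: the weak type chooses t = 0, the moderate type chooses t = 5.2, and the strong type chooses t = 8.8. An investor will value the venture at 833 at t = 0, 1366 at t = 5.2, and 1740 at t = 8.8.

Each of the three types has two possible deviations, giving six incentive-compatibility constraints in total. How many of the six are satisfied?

5

Moderate (own payoff 1366 − 64×5.2 = 1033.2): to t=0 gives 833 → no gain ✓; to t=8.8 gives 1740 − 64×8.8 = 1176.8 → profitable ✗.
Weak (own payoff 833): to t=5.2 gives 1366 − 143×5.2 = 622.4 → no gain ✓; to t=8.8 gives 1740 − 143×8.8 = 481.6 → no gain ✓.
Strong (own payoff 1740 − 33×8.8 = 1449.6): to t=0 gives 833 → no gain ✓; to t=5.2 gives 1366 − 33×5.2 = 1194.4 → no gain ✓.
5 of the 6 constraints hold; not an equilibrium.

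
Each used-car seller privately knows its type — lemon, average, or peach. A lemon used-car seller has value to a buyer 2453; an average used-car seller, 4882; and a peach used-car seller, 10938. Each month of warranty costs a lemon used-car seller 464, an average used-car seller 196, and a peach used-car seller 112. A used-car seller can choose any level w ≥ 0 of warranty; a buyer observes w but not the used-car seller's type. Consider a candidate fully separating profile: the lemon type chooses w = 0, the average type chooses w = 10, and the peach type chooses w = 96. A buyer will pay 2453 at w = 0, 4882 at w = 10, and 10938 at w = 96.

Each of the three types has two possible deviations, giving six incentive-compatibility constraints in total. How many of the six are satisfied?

4

Average (own payoff 4882 − 196×10 = 2922): to w=0 gives 2453 → no gain ✓; to w=96 gives 10938 − 196×96 = -7878 → no gain ✓.
Lemon (own payoff 2453): to w=10 gives 4882 − 464×10 = 242 → no gain ✓; to w=96 gives 10938 − 464×96 = -33606 → no gain ✓.
Peach (own payoff 10938 − 112×96 = 186): to w=0 gives 2453 → profitable ✗; to w=10 gives 4882 − 112×10 = 3762 → profitable ✗.
4 of the 6 constraints hold; not an equilibrium.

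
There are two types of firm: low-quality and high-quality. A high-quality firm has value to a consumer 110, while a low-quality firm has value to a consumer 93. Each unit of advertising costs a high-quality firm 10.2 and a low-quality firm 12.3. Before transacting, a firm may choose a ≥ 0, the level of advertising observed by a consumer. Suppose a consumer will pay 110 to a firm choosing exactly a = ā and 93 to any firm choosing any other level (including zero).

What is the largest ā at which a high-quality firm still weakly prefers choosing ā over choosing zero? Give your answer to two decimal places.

Choosing ā yields the high-quality type 110 − 10.2·ā; choosing zero yields 93.
The high-quality type is indifferent at 110 − 10.2·ā = 93, i.e. ā = (110 − 93) / 10.2 ≈ 1.67.
For any ā above 1.67 the high-quality type would rather pool at zero, so separation collapses.

1.67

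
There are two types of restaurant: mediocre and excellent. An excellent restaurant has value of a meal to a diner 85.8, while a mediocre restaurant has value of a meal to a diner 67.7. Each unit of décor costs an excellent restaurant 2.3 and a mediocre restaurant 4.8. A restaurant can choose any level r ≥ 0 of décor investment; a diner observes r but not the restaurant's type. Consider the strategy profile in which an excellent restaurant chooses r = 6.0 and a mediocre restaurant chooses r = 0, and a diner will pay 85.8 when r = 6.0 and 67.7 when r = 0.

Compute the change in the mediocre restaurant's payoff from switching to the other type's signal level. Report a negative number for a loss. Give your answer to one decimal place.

-10.7

Playing r = 0 the mediocre restaurant receives 67.7.
Deviating to r = 6.0 brings payment 85.8 at cost 4.8 × 6.0 = 28.8, netting 57.
Gain from deviating: 57 − 67.7 = -10.7.
The gain is negative, so the mediocre type's incentive-compatibility constraint is satisfied.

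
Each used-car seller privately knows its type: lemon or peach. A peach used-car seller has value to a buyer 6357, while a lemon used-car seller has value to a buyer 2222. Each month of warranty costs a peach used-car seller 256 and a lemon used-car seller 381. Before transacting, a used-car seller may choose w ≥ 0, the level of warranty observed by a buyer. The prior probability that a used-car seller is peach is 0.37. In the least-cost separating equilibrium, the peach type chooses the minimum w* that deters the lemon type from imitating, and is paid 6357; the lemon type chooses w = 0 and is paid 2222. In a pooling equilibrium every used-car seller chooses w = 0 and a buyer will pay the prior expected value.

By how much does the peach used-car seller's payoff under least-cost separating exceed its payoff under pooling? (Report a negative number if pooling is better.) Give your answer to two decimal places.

-173.32

Least-cost separating signal: w* solves 2222 = 6357 − 381·w*, so w* = (6357 − 2222)/381 ≈ 10.8530.
Peach type's separating payoff: 6357 − 256 × w* = 6357 − 256 × (6357 − 2222)/381 = 6357 − 1058560/381 ≈ 3578.6273.
Pooling payoff: 0.37 × 6357 + 0.63 × 2222 = 3751.95.
Difference: 3578.6273 − 3751.95 = -173.3227, i.e. -173.32 to two decimal places.
The peach type would prefer the pooling outcome.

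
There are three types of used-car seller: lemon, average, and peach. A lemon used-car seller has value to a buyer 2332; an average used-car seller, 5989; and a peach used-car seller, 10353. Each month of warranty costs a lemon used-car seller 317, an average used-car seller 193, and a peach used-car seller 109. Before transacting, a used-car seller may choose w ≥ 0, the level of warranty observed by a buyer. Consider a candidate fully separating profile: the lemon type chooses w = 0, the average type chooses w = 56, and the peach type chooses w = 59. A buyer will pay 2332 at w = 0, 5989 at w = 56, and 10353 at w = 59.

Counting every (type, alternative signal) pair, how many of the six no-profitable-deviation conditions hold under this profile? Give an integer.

4

Peach (own payoff 10353 − 109×59 = 3922): to w=0 gives 2332 → no gain ✓; to w=56 gives 5989 − 109×56 = -115 → no gain ✓.
Average (own payoff 5989 − 193×56 = -4819): to w=0 gives 2332 → profitable ✗; to w=59 gives 10353 − 193×59 = -1034 → profitable ✗.
Lemon (own payoff 2332): to w=56 gives 5989 − 317×56 = -11763 → no gain ✓; to w=59 gives 10353 − 317×59 = -8350 → no gain ✓.
4 of the 6 constraints hold; not an equilibrium.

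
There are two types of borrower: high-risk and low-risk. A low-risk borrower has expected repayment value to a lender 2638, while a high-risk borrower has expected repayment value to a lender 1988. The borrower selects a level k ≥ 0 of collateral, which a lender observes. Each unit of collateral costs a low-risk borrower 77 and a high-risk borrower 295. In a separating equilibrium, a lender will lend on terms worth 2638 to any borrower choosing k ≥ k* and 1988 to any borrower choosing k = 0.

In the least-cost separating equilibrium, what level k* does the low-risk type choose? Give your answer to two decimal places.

A high-risk borrower choosing k = 0 receives 1988.
Imitating at k* instead would pay 2638 at cost 295·k*, netting 2638 − 295·k*.
Indifference: 1988 = 2638 − 295·k*, so k* = (2638 − 1988) / 295 ≈ 2.20.
This is the high-risk type's binding incentive-compatibility constraint; any k ≥ 2.20 sustains separation on that side.

2.20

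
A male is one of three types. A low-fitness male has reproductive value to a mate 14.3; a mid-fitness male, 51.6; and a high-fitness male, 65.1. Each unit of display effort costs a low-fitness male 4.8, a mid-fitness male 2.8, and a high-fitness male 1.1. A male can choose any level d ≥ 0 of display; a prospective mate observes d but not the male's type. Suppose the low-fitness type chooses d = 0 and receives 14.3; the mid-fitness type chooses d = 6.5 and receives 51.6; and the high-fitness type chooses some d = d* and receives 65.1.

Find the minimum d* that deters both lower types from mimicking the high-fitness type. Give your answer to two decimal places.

11.32

Mid-fitness type (on-path payoff 51.6 − 2.8×6.5 = 33.4) won't mimic when 33.4 ≥ 65.1 − 2.8·d*, i.e. d* ≥ 11.32.
Low-fitness type (on-path payoff 14.3) won't mimic when 14.3 ≥ 65.1 − 4.8·d*, i.e. d* ≥ 10.58.
Both must hold, so d* = max(10.58, 11.32) = 11.32. The mid-fitness type's constraint binds.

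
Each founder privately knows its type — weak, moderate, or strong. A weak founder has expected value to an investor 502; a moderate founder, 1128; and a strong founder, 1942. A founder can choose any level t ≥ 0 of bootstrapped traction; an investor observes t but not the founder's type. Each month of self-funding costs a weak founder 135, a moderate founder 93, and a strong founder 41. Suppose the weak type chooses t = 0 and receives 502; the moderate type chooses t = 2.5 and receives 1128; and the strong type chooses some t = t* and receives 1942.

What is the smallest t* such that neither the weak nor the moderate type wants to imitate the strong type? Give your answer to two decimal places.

11.25

Moderate type (on-path payoff 1128 − 93×2.5 = 895.5) won't mimic when 895.5 ≥ 1942 − 93·t*, i.e. t* ≥ 11.25.
Weak type (on-path payoff 502) won't mimic when 502 ≥ 1942 − 135·t*, i.e. t* ≥ 10.67.
Both must hold, so t* = max(10.67, 11.25) = 11.25. The moderate type's constraint binds.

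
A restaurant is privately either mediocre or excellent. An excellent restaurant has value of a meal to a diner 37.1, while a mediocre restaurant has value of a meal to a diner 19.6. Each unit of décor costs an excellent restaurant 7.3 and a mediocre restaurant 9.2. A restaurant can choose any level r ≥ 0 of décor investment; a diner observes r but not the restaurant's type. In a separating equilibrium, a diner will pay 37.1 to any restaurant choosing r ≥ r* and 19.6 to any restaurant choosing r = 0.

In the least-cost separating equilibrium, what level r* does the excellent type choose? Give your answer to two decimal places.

1.90

A mediocre restaurant choosing r = 0 receives 19.6.
Imitating at r* instead would pay 37.1 at cost 9.2·r*, netting 37.1 − 9.2·r*.
Indifference: 19.6 = 37.1 − 9.2·r*, so r* = (37.1 − 19.6) / 9.2 ≈ 1.90.
This is the mediocre type's binding incentive-compatibility constraint; any r ≥ 1.90 sustains separation on that side.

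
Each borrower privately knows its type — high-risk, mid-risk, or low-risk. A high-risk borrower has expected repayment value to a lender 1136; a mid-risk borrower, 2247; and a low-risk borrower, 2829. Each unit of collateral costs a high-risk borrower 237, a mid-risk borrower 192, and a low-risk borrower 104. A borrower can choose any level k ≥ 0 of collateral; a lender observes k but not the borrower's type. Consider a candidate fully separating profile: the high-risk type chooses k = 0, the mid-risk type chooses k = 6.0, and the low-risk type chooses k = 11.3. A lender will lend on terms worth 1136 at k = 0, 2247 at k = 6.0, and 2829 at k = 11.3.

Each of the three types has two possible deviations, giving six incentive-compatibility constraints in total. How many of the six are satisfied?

High-risk (own payoff 1136): to k=6.0 gives 2247 − 237×6.0 = 825 → no gain ✓; to k=11.3 gives 2829 − 237×11.3 = 150.9 → no gain ✓.
Low-risk (own payoff 2829 − 104×11.3 = 1653.8): to k=0 gives 1136 → no gain ✓; to k=6.0 gives 2247 − 104×6.0 = 1623 → no gain ✓.
Mid-risk (own payoff 2247 − 192×6.0 = 1095): to k=0 gives 1136 → profitable ✗; to k=11.3 gives 2829 − 192×11.3 = 659.4 → no gain ✓.
5 of the 6 constraints hold; not an equilibrium.

5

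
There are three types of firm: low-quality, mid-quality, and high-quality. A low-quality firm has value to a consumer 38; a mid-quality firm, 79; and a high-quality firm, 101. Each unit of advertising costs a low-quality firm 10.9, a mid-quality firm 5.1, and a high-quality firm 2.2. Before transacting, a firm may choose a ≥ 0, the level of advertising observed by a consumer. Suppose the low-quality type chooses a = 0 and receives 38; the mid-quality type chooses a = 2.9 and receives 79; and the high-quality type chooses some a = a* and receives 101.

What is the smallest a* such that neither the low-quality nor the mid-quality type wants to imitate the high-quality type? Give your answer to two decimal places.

7.21

Mid-quality type (on-path payoff 79 − 5.1×2.9 = 64.21) won't mimic when 64.21 ≥ 101 − 5.1·a*, i.e. a* ≥ 7.21.
Low-quality type (on-path payoff 38) won't mimic when 38 ≥ 101 − 10.9·a*, i.e. a* ≥ 5.78.
Both must hold, so a* = max(5.78, 7.21) = 7.21. The mid-quality type's constraint binds.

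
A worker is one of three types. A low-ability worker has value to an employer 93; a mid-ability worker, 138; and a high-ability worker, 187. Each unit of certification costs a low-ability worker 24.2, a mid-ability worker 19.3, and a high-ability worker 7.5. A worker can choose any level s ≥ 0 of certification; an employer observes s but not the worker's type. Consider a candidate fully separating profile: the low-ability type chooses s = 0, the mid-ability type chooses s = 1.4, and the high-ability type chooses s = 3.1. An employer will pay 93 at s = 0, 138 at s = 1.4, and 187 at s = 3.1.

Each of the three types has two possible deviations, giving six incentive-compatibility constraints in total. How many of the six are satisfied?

3

Low-ability (own payoff 93): to s=1.4 gives 138 − 24.2×1.4 = 104.12 → profitable ✗; to s=3.1 gives 187 − 24.2×3.1 = 111.98 → profitable ✗.
High-ability (own payoff 187 − 7.5×3.1 = 163.75): to s=0 gives 93 → no gain ✓; to s=1.4 gives 138 − 7.5×1.4 = 127.5 → no gain ✓.
Mid-ability (own payoff 138 − 19.3×1.4 = 110.98): to s=0 gives 93 → no gain ✓; to s=3.1 gives 187 − 19.3×3.1 = 127.17 → profitable ✗.
3 of the 6 constraints hold; not an equilibrium.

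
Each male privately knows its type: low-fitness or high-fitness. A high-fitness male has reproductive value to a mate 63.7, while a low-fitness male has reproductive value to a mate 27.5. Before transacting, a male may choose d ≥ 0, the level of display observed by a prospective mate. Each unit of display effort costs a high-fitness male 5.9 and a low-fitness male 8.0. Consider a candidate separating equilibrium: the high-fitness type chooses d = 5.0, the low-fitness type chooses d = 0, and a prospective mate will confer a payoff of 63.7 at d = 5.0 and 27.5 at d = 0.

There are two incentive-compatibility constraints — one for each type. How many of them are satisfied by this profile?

2

High-fitness type: signal → 63.7 − 5.9 × 5.0 = 34.2; deviate to 0 → 27.5. IC holds (34.2 ≥ 27.5).
Low-fitness type: stay at 0 → 27.5; mimic → 63.7 − 8.0 × 5.0 = 23.7. IC holds (27.5 ≥ 23.7).
2 of 2 constraints hold, so this is a separating equilibrium.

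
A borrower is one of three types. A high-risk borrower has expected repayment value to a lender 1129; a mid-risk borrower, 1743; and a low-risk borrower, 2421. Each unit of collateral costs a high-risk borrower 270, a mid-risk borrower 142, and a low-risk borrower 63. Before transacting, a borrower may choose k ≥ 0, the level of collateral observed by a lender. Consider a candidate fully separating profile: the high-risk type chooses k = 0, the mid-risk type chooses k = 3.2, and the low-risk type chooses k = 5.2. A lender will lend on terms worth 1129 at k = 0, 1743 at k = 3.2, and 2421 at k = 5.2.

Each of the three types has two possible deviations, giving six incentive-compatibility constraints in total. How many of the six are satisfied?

5

Mid-risk (own payoff 1743 − 142×3.2 = 1288.6): to k=0 gives 1129 → no gain ✓; to k=5.2 gives 2421 − 142×5.2 = 1682.6 → profitable ✗.
Low-risk (own payoff 2421 − 63×5.2 = 2093.4): to k=0 gives 1129 → no gain ✓; to k=3.2 gives 1743 − 63×3.2 = 1541.4 → no gain ✓.
High-risk (own payoff 1129): to k=3.2 gives 1743 − 270×3.2 = 879 → no gain ✓; to k=5.2 gives 2421 − 270×5.2 = 1017 → no gain ✓.
5 of the 6 constraints hold; not an equilibrium.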